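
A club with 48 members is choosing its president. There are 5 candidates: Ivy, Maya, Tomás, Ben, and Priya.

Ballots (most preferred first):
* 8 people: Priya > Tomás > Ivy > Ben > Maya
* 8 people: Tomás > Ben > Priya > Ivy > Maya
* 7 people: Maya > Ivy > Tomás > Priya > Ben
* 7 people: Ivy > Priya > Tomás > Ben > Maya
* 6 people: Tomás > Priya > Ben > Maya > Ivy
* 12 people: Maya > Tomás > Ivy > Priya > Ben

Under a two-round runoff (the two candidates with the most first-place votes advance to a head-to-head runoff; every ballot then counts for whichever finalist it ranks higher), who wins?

Round 1 first-place votes: Ivy 7, Maya 19, Tomás 14, Ben 0, Priya 8. Maya and Tomás advance.
Runoff: Maya is ranked above Tomás on 19 ballots, Tomás above Maya on 29.

Tomás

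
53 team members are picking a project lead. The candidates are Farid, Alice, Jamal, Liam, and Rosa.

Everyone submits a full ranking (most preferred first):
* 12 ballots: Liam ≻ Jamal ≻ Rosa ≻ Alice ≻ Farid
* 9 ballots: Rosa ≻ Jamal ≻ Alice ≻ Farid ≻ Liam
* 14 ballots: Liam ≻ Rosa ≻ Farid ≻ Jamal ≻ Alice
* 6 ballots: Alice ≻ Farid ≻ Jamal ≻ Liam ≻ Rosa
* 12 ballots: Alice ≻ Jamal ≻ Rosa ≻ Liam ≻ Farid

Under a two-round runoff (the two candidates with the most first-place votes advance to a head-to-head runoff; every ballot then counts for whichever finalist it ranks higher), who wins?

Round 1 first-place votes: Farid 0, Alice 18, Jamal 0, Liam 26, Rosa 9. Liam and Alice advance.
Runoff: Liam is ranked above Alice on 26 ballots, Alice above Liam on 27.

Alice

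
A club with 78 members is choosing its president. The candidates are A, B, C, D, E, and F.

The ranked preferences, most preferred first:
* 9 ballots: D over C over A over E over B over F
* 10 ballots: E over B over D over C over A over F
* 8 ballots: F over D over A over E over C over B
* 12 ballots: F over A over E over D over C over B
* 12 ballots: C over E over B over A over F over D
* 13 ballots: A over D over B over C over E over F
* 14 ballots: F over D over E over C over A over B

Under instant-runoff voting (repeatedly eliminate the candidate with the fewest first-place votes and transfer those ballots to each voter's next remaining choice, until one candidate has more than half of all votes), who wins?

Round 1: A 13, B 0, C 12, D 9, E 10, F 34. B eliminated.
Round 2: A 13, C 12, D 9, E 10, F 34. D eliminated.
Round 3: A 13, C 21, E 10, F 34. E eliminated.
Round 4: A 13, C 31, F 34. A eliminated.
Round 5: C 44, F 34. C has a majority (≥40).

C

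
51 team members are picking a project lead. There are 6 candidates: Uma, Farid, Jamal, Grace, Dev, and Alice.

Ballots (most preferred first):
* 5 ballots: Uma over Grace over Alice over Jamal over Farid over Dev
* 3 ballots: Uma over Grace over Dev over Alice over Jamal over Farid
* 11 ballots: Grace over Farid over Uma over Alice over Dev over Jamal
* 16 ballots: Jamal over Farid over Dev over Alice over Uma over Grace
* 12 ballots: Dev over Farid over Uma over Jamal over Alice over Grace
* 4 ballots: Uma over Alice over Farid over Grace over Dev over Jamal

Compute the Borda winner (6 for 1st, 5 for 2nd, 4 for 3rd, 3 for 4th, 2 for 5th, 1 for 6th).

Uma: 5×6 + 3×6 + 11×4 + 16×2 + 12×4 + 4×6 = 196
Farid: 5×2 + 3×1 + 11×5 + 16×5 + 12×5 + 4×4 = 224
Jamal: 5×3 + 3×2 + 11×1 + 16×6 + 12×3 + 4×1 = 168
Grace: 5×5 + 3×5 + 11×6 + 16×1 + 12×1 + 4×3 = 146
Dev: 5×1 + 3×4 + 11×2 + 16×4 + 12×6 + 4×2 = 183
Alice: 5×4 + 3×3 + 11×3 + 16×3 + 12×2 + 4×5 = 154

Farid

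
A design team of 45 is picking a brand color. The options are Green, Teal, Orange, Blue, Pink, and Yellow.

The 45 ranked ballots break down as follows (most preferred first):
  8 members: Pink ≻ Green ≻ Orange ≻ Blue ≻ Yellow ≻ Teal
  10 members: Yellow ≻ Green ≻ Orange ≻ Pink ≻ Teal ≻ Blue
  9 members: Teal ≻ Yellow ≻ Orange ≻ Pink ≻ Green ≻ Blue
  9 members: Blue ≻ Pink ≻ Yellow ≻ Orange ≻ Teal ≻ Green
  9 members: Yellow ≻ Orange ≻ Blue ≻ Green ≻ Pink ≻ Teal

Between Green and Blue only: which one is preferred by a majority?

Green is ranked above Blue on 27 ballots; Blue above Green on 18.

Green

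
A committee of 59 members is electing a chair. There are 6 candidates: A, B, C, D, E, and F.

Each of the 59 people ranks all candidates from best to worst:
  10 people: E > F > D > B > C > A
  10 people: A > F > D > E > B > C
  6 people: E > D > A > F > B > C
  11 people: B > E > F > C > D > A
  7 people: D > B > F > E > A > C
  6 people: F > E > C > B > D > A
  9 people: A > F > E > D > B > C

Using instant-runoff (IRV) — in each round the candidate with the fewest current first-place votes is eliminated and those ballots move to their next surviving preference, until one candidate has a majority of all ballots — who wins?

E

Round 1: A 19, B 11, C 0, D 7, E 16, F 6. C eliminated.
Round 2: A 19, B 11, D 7, E 16, F 6. F eliminated.
Round 3: A 19, B 11, D 7, E 22. D eliminated.
Round 4: A 19, B 18, E 22. B eliminated.
Round 5: A 19, E 40. E has a majority (≥30).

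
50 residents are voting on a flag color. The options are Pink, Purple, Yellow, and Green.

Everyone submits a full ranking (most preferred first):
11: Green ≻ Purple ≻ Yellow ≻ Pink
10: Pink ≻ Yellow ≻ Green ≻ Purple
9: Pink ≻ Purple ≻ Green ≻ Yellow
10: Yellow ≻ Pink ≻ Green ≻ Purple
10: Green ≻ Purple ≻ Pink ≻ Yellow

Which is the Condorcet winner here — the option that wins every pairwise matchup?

Pink vs Purple: 29–21
Pink vs Yellow: 29–21
Pink vs Green: 29–21
Pink beats every other option.

Pink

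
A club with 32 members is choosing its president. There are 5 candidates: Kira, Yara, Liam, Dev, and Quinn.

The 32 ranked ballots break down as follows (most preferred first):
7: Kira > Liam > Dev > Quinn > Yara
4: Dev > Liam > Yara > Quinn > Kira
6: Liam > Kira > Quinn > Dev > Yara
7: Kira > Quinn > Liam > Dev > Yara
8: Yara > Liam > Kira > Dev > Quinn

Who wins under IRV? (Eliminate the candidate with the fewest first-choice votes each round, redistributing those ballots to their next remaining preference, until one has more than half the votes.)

Round 1: Kira 14, Yara 8, Liam 6, Dev 4, Quinn 0. Quinn eliminated.
Round 2: Kira 14, Yara 8, Liam 6, Dev 4. Dev eliminated.
Round 3: Kira 14, Yara 8, Liam 10. Yara eliminated.
Round 4: Kira 14, Liam 18. Liam has a majority (≥17).

Liam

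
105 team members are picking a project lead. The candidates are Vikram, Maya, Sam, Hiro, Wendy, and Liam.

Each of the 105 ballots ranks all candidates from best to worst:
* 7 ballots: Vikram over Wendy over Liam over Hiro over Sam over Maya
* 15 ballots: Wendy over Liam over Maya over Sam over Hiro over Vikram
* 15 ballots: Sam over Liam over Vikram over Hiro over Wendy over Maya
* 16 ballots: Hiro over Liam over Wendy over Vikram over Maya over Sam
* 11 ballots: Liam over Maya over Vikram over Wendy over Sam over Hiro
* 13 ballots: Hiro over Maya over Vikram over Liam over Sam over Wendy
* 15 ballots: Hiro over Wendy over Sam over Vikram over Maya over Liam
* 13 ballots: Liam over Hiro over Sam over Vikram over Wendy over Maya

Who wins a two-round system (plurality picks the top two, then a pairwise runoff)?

Liam

Round 1 first-place votes: Vikram 7, Maya 0, Sam 15, Hiro 44, Wendy 15, Liam 24. Hiro and Liam advance.
Runoff: Hiro is ranked above Liam on 44 ballots, Liam above Hiro on 61.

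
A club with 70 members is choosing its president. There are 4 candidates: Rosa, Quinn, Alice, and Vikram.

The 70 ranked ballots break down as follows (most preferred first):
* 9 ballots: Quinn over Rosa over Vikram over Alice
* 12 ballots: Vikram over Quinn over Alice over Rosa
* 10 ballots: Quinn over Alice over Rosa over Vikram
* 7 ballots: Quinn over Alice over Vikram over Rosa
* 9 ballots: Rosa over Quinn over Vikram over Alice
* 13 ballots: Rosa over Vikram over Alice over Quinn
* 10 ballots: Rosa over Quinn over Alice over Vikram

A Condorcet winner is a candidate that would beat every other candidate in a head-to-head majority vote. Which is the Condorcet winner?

Quinn vs Rosa: 38–32
Quinn vs Alice: 57–13
Quinn vs Vikram: 45–25
Quinn beats every other candidate.

Quinn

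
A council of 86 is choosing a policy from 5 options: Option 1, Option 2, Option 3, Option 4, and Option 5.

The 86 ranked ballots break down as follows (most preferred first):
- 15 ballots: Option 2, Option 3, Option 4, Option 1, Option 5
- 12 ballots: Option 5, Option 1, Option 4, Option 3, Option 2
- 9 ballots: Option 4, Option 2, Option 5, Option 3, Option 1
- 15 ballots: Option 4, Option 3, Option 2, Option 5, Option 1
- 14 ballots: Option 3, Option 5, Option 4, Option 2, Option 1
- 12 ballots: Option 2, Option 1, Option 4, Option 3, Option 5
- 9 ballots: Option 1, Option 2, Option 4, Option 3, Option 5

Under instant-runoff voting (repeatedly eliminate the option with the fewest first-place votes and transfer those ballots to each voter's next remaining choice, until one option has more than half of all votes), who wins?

Round 1: Option 1 9, Option 2 27, Option 3 14, Option 4 24, Option 5 12. Option 1 eliminated.
Round 2: Option 2 36, Option 3 14, Option 4 24, Option 5 12. Option 5 eliminated.
Round 3: Option 2 36, Option 3 14, Option 4 36. Option 3 eliminated.
Round 4: Option 2 36, Option 4 50. Option 4 has a majority (≥44).

Option 4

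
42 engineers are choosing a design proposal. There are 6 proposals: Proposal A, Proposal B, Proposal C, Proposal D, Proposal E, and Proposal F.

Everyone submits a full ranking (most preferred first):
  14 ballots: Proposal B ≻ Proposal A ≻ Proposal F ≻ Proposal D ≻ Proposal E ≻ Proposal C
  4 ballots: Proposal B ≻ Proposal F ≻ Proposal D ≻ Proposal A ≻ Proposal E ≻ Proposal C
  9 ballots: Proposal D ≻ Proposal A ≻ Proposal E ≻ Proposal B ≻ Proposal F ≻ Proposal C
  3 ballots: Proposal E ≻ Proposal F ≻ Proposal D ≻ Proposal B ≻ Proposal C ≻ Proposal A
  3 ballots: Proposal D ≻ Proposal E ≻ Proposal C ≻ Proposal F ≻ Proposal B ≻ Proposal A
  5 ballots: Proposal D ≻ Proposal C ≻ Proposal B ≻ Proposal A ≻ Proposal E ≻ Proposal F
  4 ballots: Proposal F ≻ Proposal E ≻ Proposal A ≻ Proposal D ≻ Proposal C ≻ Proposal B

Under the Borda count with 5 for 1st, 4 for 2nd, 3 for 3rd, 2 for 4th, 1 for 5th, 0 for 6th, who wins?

Proposal D

Proposal A: 14×4 + 4×2 + 9×4 + 3×0 + 3×0 + 5×2 + 4×3 = 122
Proposal B: 14×5 + 4×5 + 9×2 + 3×2 + 3×1 + 5×3 + 4×0 = 132
Proposal C: 14×0 + 4×0 + 9×0 + 3×1 + 3×3 + 5×4 + 4×1 = 36
Proposal D: 14×2 + 4×3 + 9×5 + 3×3 + 3×5 + 5×5 + 4×2 = 142
Proposal E: 14×1 + 4×1 + 9×3 + 3×5 + 3×4 + 5×1 + 4×4 = 93
Proposal F: 14×3 + 4×4 + 9×1 + 3×4 + 3×2 + 5×0 + 4×5 = 105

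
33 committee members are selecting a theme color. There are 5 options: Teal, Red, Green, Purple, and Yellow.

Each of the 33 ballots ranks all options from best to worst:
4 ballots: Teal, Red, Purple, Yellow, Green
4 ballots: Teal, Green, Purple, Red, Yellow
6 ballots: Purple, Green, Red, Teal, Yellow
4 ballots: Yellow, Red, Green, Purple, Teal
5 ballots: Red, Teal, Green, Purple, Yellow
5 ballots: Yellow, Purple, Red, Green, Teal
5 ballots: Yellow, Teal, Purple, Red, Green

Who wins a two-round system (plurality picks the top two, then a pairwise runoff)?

Round 1 first-place votes: Teal 8, Red 5, Green 0, Purple 6, Yellow 14. Yellow and Teal advance.
Runoff: Yellow is ranked above Teal on 14 ballots, Teal above Yellow on 19.

Teal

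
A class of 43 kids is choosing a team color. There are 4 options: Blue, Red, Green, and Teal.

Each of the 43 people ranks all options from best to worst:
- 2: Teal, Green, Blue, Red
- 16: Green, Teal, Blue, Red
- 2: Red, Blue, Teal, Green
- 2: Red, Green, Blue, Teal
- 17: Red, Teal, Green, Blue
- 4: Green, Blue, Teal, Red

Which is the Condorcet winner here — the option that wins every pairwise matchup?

Green

Green vs Blue: 41–2
Green vs Red: 22–21
Green vs Teal: 22–21
Green beats every other option.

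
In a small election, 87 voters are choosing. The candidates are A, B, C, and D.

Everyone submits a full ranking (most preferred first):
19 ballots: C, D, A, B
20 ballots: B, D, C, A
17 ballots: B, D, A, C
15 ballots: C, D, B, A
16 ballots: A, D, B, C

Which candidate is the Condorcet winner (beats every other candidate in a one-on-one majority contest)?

D vs A: 71–16
D vs B: 50–37
D vs C: 53–34
D beats every other candidate.

D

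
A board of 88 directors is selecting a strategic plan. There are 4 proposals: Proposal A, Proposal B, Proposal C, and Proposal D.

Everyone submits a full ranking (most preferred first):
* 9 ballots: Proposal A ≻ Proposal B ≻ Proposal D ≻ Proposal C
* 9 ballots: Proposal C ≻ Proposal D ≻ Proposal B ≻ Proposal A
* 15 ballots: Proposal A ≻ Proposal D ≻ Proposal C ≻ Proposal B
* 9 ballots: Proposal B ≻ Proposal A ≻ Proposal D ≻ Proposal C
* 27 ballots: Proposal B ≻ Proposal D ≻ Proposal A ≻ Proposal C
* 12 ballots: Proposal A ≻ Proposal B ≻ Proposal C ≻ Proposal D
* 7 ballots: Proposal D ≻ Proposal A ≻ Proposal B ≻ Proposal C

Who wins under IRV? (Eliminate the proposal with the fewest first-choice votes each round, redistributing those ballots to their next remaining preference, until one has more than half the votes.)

Round 1: Proposal A 36, Proposal B 36, Proposal C 9, Proposal D 7. Proposal D eliminated.
Round 2: Proposal A 43, Proposal B 36, Proposal C 9. Proposal C eliminated.
Round 3: Proposal A 43, Proposal B 45. Proposal B has a majority (≥45).

Proposal B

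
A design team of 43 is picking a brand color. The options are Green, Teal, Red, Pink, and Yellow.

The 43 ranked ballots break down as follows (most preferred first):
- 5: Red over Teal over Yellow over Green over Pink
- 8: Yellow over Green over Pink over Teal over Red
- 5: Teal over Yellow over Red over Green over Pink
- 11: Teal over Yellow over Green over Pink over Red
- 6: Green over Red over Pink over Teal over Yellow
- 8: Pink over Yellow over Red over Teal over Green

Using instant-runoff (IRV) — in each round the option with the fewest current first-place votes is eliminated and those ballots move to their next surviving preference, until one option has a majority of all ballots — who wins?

Pink

Round 1: Green 6, Teal 16, Red 5, Pink 8, Yellow 8. Red eliminated.
Round 2: Green 6, Teal 21, Pink 8, Yellow 8. Green eliminated.
Round 3: Teal 21, Pink 14, Yellow 8. Yellow eliminated.
Round 4: Teal 21, Pink 22. Pink has a majority (≥22).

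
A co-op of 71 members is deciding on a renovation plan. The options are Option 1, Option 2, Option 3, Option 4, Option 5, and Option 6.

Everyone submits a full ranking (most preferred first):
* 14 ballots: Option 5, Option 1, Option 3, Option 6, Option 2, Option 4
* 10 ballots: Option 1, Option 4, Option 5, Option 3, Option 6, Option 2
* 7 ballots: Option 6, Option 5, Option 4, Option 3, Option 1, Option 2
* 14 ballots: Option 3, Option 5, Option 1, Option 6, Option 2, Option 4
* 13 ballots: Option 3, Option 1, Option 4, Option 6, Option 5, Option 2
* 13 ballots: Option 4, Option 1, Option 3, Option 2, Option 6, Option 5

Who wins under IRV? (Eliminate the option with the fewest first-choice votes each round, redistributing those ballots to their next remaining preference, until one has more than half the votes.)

Option 3

Round 1: Option 1 10, Option 2 0, Option 3 27, Option 4 13, Option 5 14, Option 6 7. Option 2 eliminated.
Round 2: Option 1 10, Option 3 27, Option 4 13, Option 5 14, Option 6 7. Option 6 eliminated.
Round 3: Option 1 10, Option 3 27, Option 4 13, Option 5 21. Option 1 eliminated.
Round 4: Option 3 27, Option 4 23, Option 5 21. Option 5 eliminated.
Round 5: Option 3 41, Option 4 30. Option 3 has a majority (≥36).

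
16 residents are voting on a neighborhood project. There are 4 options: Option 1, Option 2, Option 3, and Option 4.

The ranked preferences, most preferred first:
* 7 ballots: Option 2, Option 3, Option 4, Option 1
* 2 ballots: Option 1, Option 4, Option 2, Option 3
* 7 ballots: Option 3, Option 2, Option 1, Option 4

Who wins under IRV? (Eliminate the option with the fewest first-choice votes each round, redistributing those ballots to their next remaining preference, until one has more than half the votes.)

Round 1: Option 1 2, Option 2 7, Option 3 7, Option 4 0. Option 4 eliminated.
Round 2: Option 1 2, Option 2 7, Option 3 7. Option 1 eliminated.
Round 3: Option 2 9, Option 3 7. Option 2 has a majority (≥9).

Option 2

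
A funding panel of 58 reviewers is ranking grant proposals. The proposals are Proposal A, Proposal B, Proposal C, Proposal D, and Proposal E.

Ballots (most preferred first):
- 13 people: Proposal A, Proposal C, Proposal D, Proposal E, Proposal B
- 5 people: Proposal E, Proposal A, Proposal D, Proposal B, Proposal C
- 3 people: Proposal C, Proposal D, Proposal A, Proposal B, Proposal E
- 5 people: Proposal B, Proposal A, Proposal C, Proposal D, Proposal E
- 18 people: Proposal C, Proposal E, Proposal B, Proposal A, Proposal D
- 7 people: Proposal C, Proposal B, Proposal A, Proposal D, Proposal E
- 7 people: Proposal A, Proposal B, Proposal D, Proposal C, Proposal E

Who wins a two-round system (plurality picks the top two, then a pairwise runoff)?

Round 1 first-place votes: Proposal A 20, Proposal B 5, Proposal C 28, Proposal D 0, Proposal E 5. Proposal C and Proposal A advance.
Runoff: Proposal C is ranked above Proposal A on 28 ballots, Proposal A above Proposal C on 30.

Proposal A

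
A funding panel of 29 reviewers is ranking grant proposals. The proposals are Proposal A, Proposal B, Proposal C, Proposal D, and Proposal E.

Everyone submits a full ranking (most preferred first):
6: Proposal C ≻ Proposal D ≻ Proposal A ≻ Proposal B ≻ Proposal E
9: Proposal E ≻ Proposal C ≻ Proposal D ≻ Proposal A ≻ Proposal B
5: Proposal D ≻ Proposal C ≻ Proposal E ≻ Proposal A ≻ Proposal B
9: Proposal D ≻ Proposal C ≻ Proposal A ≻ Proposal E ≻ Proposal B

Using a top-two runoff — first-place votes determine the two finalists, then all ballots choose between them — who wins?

Round 1 first-place votes: Proposal A 0, Proposal B 0, Proposal C 6, Proposal D 14, Proposal E 9. Proposal D and Proposal E advance.
Runoff: Proposal D is ranked above Proposal E on 20 ballots, Proposal E above Proposal D on 9.

Proposal D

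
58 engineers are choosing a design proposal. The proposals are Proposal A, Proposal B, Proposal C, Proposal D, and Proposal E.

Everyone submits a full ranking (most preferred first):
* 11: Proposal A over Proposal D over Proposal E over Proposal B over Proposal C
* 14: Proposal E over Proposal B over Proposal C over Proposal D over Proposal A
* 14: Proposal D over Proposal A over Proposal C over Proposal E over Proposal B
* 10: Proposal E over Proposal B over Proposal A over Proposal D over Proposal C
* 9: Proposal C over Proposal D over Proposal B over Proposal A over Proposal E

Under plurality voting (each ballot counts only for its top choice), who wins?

Proposal E

First-place votes: Proposal A 11, Proposal B 0, Proposal C 9, Proposal D 14, Proposal E 24.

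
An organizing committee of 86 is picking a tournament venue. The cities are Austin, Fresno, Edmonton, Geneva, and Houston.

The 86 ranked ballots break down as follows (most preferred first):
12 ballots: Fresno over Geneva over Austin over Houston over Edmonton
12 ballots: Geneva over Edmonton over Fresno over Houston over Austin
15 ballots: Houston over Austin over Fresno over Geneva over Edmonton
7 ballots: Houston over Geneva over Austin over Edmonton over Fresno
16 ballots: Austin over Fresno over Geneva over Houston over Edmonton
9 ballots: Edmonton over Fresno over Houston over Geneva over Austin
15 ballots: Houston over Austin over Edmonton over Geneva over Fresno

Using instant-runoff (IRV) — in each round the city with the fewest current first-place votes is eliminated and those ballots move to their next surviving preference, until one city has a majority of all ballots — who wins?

Round 1: Austin 16, Fresno 12, Edmonton 9, Geneva 12, Houston 37. Edmonton eliminated.
Round 2: Austin 16, Fresno 21, Geneva 12, Houston 37. Geneva eliminated.
Round 3: Austin 16, Fresno 33, Houston 37. Austin eliminated.
Round 4: Fresno 49, Houston 37. Fresno has a majority (≥44).

Fresno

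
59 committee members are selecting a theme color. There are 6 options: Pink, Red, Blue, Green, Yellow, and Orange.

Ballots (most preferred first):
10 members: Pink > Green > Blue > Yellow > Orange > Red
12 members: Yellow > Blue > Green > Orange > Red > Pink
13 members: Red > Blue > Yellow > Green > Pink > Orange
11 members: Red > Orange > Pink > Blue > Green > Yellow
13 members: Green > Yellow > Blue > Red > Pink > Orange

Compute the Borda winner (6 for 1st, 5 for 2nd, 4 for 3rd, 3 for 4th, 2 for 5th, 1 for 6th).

Blue

Pink: 10×6 + 12×1 + 13×2 + 11×4 + 13×2 = 168
Red: 10×1 + 12×2 + 13×6 + 11×6 + 13×3 = 217
Blue: 10×4 + 12×5 + 13×5 + 11×3 + 13×4 = 250
Green: 10×5 + 12×4 + 13×3 + 11×2 + 13×6 = 237
Yellow: 10×3 + 12×6 + 13×4 + 11×1 + 13×5 = 230
Orange: 10×2 + 12×3 + 13×1 + 11×5 + 13×1 = 137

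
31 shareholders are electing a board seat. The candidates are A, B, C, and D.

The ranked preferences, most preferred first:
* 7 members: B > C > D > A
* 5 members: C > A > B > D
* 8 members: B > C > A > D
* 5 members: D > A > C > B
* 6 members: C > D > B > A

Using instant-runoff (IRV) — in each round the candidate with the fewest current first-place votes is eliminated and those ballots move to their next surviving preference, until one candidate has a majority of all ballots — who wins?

Round 1: A 0, B 15, C 11, D 5. A eliminated.
Round 2: B 15, C 11, D 5. D eliminated.
Round 3: B 15, C 16. C has a majority (≥16).

C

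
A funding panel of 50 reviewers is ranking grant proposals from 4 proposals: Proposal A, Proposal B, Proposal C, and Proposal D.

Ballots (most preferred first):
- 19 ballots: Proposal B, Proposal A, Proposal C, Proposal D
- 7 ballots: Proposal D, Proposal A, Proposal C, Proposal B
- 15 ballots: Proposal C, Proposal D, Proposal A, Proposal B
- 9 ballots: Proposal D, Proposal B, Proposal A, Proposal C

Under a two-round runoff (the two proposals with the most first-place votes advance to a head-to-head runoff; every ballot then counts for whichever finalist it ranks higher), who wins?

Proposal D

Round 1 first-place votes: Proposal A 0, Proposal B 19, Proposal C 15, Proposal D 16. Proposal B and Proposal D advance.
Runoff: Proposal B is ranked above Proposal D on 19 ballots, Proposal D above Proposal B on 31.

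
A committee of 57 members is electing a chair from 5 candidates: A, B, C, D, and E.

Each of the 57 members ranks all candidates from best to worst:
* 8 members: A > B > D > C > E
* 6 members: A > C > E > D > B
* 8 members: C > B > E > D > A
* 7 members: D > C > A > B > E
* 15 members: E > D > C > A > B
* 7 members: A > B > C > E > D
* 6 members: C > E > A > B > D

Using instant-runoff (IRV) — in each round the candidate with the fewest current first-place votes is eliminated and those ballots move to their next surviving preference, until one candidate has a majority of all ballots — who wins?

Round 1: A 21, B 0, C 14, D 7, E 15. B eliminated.
Round 2: A 21, C 14, D 7, E 15. D eliminated.
Round 3: A 21, C 21, E 15. E eliminated.
Round 4: A 21, C 36. C has a majority (≥29).

C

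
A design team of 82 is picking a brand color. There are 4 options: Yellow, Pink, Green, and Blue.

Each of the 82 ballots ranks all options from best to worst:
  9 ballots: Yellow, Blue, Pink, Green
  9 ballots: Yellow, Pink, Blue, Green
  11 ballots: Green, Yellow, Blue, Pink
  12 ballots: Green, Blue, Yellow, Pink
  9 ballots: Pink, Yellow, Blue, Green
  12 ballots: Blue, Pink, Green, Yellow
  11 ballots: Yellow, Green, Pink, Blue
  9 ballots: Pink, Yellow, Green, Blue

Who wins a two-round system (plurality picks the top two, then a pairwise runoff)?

Yellow

Round 1 first-place votes: Yellow 29, Pink 18, Green 23, Blue 12. Yellow and Green advance.
Runoff: Yellow is ranked above Green on 47 ballots, Green above Yellow on 35.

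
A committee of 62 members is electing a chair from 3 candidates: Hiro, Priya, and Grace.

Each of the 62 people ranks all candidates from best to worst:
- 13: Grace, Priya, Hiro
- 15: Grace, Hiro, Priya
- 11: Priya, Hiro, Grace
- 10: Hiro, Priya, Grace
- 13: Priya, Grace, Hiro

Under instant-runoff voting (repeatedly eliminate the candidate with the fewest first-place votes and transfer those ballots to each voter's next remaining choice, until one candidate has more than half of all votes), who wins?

Round 1: Hiro 10, Priya 24, Grace 28. Hiro eliminated.
Round 2: Priya 34, Grace 28. Priya has a majority (≥32).

Priya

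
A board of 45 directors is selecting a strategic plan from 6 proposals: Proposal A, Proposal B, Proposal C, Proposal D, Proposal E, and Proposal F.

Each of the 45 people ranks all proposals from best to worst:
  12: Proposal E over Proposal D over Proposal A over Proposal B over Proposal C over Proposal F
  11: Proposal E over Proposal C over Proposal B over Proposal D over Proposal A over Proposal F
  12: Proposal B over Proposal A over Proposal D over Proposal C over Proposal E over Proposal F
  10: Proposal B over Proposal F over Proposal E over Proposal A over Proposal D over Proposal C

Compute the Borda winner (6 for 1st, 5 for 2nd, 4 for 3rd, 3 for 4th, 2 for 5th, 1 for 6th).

Proposal B

Proposal A: 12×4 + 11×2 + 12×5 + 10×3 = 160
Proposal B: 12×3 + 11×4 + 12×6 + 10×6 = 212
Proposal C: 12×2 + 11×5 + 12×3 + 10×1 = 125
Proposal D: 12×5 + 11×3 + 12×4 + 10×2 = 161
Proposal E: 12×6 + 11×6 + 12×2 + 10×4 = 202
Proposal F: 12×1 + 11×1 + 12×1 + 10×5 = 85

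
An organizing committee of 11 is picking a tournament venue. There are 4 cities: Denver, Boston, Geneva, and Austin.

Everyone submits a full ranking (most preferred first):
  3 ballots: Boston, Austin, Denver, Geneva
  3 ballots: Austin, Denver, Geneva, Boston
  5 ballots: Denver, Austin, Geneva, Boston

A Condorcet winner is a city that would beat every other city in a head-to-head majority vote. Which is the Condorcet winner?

Austin vs Denver: 6–5
Austin vs Boston: 8–3
Austin vs Geneva: 11–0
Austin beats every other city.

Austin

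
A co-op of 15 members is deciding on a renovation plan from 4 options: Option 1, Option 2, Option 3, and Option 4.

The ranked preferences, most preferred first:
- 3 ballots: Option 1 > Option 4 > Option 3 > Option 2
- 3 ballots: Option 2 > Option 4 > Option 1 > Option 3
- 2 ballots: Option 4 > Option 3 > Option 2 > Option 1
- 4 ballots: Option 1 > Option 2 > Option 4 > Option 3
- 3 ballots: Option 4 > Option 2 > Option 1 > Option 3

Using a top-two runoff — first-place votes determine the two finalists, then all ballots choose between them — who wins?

Round 1 first-place votes: Option 1 7, Option 2 3, Option 3 0, Option 4 5. Option 1 and Option 4 advance.
Runoff: Option 1 is ranked above Option 4 on 7 ballots, Option 4 above Option 1 on 8.

Option 4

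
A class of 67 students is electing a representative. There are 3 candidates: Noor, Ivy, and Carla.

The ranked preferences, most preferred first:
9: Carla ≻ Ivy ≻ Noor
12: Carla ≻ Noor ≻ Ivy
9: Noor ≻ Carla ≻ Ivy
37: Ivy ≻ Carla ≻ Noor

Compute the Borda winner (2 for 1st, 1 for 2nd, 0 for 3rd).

Carla

Noor: 9×0 + 12×1 + 9×2 + 37×0 = 30
Ivy: 9×1 + 12×0 + 9×0 + 37×2 = 83
Carla: 9×2 + 12×2 + 9×1 + 37×1 = 88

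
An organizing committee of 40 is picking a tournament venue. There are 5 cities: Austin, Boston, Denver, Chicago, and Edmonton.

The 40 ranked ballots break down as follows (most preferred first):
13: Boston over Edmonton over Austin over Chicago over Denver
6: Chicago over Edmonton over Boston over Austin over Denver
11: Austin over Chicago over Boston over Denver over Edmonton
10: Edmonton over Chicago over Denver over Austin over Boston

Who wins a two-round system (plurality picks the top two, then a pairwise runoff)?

Round 1 first-place votes: Austin 11, Boston 13, Denver 0, Chicago 6, Edmonton 10. Boston and Austin advance.
Runoff: Boston is ranked above Austin on 19 ballots, Austin above Boston on 21.

Austin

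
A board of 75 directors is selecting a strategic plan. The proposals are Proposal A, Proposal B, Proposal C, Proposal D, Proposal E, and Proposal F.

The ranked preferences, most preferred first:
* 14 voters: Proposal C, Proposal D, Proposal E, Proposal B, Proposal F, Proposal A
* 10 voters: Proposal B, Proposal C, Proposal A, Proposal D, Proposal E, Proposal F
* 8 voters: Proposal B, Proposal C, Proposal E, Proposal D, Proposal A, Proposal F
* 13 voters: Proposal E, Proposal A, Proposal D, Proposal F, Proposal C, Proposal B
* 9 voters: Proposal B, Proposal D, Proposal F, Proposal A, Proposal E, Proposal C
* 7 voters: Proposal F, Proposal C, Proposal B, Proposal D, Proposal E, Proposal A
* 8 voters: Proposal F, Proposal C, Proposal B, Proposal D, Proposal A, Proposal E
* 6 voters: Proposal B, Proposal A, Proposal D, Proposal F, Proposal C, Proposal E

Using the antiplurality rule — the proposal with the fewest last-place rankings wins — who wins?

Last-place votes: Proposal A 21, Proposal B 13, Proposal C 9, Proposal D 0, Proposal E 14, Proposal F 18.

Proposal D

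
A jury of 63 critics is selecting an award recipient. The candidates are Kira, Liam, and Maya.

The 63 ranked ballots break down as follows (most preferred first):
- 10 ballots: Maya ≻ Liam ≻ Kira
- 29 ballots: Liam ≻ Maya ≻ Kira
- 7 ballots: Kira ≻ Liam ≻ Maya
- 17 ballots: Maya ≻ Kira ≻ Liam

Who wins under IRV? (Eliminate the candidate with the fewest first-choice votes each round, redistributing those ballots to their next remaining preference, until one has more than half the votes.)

Round 1: Kira 7, Liam 29, Maya 27. Kira eliminated.
Round 2: Liam 36, Maya 27. Liam has a majority (≥32).

Liam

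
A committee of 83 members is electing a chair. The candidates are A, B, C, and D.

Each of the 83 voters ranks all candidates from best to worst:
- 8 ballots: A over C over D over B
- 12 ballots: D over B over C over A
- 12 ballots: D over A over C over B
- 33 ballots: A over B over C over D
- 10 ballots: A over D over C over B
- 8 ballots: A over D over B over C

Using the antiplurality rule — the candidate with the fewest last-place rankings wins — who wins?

C

Last-place votes: A 12, B 30, C 8, D 33.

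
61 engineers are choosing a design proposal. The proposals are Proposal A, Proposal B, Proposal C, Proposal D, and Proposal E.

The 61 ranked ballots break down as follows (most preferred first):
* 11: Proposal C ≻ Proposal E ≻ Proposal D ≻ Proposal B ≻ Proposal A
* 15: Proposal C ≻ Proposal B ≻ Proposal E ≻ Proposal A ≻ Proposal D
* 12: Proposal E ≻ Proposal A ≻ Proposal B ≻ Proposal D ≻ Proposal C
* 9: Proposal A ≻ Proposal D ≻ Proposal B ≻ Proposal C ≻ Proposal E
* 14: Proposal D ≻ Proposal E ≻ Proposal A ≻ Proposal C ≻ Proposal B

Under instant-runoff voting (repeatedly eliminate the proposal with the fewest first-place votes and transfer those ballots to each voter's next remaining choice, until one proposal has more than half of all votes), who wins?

Proposal D

Round 1: Proposal A 9, Proposal B 0, Proposal C 26, Proposal D 14, Proposal E 12. Proposal B eliminated.
Round 2: Proposal A 9, Proposal C 26, Proposal D 14, Proposal E 12. Proposal A eliminated.
Round 3: Proposal C 26, Proposal D 23, Proposal E 12. Proposal E eliminated.
Round 4: Proposal C 26, Proposal D 35. Proposal D has a majority (≥31).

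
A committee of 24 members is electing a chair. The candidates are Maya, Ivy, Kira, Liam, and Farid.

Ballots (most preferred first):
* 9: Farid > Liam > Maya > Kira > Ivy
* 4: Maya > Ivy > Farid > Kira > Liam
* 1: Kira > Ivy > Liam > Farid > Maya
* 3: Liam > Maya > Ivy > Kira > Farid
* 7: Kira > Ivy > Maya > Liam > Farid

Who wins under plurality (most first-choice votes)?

Farid

First-place votes: Maya 4, Ivy 0, Kira 8, Liam 3, Farid 9.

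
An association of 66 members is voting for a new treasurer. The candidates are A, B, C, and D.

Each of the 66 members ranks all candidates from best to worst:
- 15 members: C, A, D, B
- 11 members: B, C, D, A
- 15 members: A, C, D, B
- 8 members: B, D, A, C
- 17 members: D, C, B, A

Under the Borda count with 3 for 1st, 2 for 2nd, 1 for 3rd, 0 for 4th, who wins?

A: 15×2 + 11×0 + 15×3 + 8×1 + 17×0 = 83
B: 15×0 + 11×3 + 15×0 + 8×3 + 17×1 = 74
C: 15×3 + 11×2 + 15×2 + 8×0 + 17×2 = 131
D: 15×1 + 11×1 + 15×1 + 8×2 + 17×3 = 108

C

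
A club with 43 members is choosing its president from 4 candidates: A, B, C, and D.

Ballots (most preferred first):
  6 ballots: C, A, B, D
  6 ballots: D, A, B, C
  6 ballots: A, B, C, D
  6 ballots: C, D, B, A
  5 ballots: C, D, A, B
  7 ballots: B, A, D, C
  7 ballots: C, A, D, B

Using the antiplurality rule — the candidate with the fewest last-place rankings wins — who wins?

A

Last-place votes: A 6, B 12, C 13, D 12.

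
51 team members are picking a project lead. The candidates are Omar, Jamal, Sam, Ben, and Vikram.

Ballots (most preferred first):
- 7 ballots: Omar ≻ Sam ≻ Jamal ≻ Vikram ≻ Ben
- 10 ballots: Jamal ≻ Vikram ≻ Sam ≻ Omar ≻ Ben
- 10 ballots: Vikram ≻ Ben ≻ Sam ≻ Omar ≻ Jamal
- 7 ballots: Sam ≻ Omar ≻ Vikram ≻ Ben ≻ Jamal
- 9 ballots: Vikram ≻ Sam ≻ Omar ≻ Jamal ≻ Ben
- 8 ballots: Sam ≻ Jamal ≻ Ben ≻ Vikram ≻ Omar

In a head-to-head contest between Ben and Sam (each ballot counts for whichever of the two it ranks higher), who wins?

Sam

Ben is ranked above Sam on 10 ballots; Sam above Ben on 41.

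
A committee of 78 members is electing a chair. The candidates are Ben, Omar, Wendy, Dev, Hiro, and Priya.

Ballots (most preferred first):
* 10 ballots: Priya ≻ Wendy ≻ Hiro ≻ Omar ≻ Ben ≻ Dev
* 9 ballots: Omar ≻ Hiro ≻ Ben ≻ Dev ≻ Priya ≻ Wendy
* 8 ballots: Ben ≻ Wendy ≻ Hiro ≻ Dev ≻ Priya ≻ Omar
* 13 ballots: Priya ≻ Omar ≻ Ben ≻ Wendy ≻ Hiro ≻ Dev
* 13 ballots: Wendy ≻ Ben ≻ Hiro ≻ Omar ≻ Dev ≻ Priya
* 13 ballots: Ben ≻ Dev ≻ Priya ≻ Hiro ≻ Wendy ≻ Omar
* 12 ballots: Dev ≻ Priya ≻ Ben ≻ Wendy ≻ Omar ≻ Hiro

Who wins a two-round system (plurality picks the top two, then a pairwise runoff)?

Ben

Round 1 first-place votes: Ben 21, Omar 9, Wendy 13, Dev 12, Hiro 0, Priya 23. Priya and Ben advance.
Runoff: Priya is ranked above Ben on 35 ballots, Ben above Priya on 43.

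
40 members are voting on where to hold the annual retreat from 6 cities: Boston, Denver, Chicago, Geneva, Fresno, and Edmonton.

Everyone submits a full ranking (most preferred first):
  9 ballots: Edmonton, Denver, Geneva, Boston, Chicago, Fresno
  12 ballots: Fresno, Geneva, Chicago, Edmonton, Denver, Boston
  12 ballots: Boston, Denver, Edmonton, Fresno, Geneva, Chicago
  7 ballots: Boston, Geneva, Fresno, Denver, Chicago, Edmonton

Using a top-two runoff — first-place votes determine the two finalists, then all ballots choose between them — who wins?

Round 1 first-place votes: Boston 19, Denver 0, Chicago 0, Geneva 0, Fresno 12, Edmonton 9. Boston and Fresno advance.
Runoff: Boston is ranked above Fresno on 28 ballots, Fresno above Boston on 12.

Boston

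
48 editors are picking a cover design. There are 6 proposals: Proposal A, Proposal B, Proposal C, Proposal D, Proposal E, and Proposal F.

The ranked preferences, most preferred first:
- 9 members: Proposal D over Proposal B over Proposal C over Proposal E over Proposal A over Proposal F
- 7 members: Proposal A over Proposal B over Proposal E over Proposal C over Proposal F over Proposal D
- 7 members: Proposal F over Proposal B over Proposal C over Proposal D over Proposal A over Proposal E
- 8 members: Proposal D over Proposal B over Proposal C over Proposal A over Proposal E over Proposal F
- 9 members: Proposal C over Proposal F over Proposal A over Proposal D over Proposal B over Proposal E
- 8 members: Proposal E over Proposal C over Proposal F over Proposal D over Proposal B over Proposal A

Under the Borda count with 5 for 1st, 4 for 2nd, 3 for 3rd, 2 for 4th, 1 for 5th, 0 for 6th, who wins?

Proposal C

Proposal A: 9×1 + 7×5 + 7×1 + 8×2 + 9×3 + 8×0 = 94
Proposal B: 9×4 + 7×4 + 7×4 + 8×4 + 9×1 + 8×1 = 141
Proposal C: 9×3 + 7×2 + 7×3 + 8×3 + 9×5 + 8×4 = 163
Proposal D: 9×5 + 7×0 + 7×2 + 8×5 + 9×2 + 8×2 = 133
Proposal E: 9×2 + 7×3 + 7×0 + 8×1 + 9×0 + 8×5 = 87
Proposal F: 9×0 + 7×1 + 7×5 + 8×0 + 9×4 + 8×3 = 102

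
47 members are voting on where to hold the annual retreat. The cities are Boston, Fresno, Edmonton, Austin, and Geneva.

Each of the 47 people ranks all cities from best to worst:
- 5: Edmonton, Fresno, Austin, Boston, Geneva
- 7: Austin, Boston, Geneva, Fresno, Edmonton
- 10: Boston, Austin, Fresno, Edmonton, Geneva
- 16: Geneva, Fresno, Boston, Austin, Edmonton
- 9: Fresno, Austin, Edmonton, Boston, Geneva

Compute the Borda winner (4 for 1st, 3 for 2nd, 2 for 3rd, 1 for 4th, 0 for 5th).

Fresno

Boston: 5×1 + 7×3 + 10×4 + 16×2 + 9×1 = 107
Fresno: 5×3 + 7×1 + 10×2 + 16×3 + 9×4 = 126
Edmonton: 5×4 + 7×0 + 10×1 + 16×0 + 9×2 = 48
Austin: 5×2 + 7×4 + 10×3 + 16×1 + 9×3 = 111
Geneva: 5×0 + 7×2 + 10×0 + 16×4 + 9×0 = 78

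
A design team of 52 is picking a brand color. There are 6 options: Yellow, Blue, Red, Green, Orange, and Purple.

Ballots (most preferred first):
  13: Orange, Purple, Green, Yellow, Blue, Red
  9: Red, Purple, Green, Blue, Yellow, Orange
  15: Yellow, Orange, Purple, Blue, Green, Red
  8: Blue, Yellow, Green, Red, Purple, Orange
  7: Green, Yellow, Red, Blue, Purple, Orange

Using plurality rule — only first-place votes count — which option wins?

Yellow

First-place votes: Yellow 15, Blue 8, Red 9, Green 7, Orange 13, Purple 0.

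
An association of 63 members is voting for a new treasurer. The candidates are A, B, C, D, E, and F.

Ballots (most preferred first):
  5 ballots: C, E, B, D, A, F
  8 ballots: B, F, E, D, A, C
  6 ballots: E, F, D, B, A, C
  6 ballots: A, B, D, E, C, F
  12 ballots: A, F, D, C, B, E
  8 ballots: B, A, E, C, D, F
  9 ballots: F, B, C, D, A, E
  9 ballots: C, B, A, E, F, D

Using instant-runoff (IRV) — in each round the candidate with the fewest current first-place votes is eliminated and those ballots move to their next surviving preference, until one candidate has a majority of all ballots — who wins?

B

Round 1: A 18, B 16, C 14, D 0, E 6, F 9. D eliminated.
Round 2: A 18, B 16, C 14, E 6, F 9. E eliminated.
Round 3: A 18, B 16, C 14, F 15. C eliminated.
Round 4: A 18, B 30, F 15. F eliminated.
Round 5: A 18, B 45. B has a majority (≥32).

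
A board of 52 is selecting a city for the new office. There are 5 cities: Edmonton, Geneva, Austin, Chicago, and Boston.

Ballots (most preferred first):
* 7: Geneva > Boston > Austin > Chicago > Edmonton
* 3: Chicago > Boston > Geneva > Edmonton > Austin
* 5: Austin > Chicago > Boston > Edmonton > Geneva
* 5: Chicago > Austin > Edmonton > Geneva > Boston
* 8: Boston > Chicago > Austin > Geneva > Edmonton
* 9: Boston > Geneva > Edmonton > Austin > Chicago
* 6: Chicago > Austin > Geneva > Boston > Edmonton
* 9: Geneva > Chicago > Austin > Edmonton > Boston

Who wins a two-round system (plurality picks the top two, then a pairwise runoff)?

Geneva

Round 1 first-place votes: Edmonton 0, Geneva 16, Austin 5, Chicago 14, Boston 17. Boston and Geneva advance.
Runoff: Boston is ranked above Geneva on 25 ballots, Geneva above Boston on 27.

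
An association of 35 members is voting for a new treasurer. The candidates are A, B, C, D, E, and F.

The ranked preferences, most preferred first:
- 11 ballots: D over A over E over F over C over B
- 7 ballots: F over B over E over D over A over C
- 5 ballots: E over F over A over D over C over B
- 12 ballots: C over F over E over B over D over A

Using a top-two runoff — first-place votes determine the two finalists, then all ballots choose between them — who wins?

D

Round 1 first-place votes: A 0, B 0, C 12, D 11, E 5, F 7. C and D advance.
Runoff: C is ranked above D on 12 ballots, D above C on 23.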